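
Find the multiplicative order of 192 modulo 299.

The order of 192 must divide φ(299) = φ(13·23) = (13−1)·(23−1) = 12·22 = 264 = 2^3 · 3 · 11.
Divisors of 264: 1, 2, 3, 4, 6, 8, 11, 12, 22, 24, 33, 44, 66, 88, 132, 264.
Evaluate successive powers at the divisors of 264:
192^1 ≡ 192 (mod 299)
192^2 ≡ 87 (mod 299)
192^3 ≡ 259 (mod 299)
192^4 ≡ 94 (mod 299)
192^6 ≡ 105 (mod 299)
192^8 ≡ 165 (mod 299)
192^11 ≡ 277 (mod 299)
192^12 ≡ 261 (mod 299)
192^22 ≡ 185 (mod 299)
192^24 ≡ 248 (mod 299)
192^33 ≡ 116 (mod 299)
192^44 ≡ 139 (mod 299)
192^66 ≡ 1 (mod 299) ✓
Therefore the multiplicative order of 192 modulo 299 is 66.

66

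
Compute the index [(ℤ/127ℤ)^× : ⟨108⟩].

21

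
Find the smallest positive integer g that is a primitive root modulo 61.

2

φ(61) = 61 − 1 = 60 = 2^2 · 3 · 5.
Test candidates g = 2, 3, … against the prime factors q ∈ {2, 3, 5} of φ(61): g is a generator iff g^(60/q) ≢ 1 for every such q.
g = 2: 2^30 ≡ 60; 2^20 ≡ 47; 2^12 ≡ 9 — none is 1, so 2 is a primitive root.
So 2 is the smallest generator of (Z/61Z)^×.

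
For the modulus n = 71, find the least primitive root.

7

φ(71) = 71 − 1 = 70 = 2 · 5 · 7.
g is a primitive root iff g^(70/q) ≢ 1 (mod 71) for each prime q ∈ {2, 5, 7}.
g = 2: 2^35 ≡ 1 — hits 1, so not a primitive root.
g = 3: 3^35 ≡ 1 — hits 1, so not a primitive root.
g = 4: 4^35 ≡ 1 — hits 1, so not a primitive root.
g = 5: 5^35 ≡ 1 — hits 1, so not a primitive root.
g = 6: 6^35 ≡ 1 — hits 1, so not a primitive root.
g = 7: 7^35 ≡ 70; 7^14 ≡ 54; 7^10 ≡ 45 — none is 1, so 7 is a primitive root.
The smallest primitive root modulo 71 is 7.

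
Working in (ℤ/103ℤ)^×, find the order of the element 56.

The order of 56 must divide φ(103) = 103 − 1 = 102 = 2 · 3 · 17.
Divisors of 102: 1, 2, 3, 6, 17, 34, 51, 102.
Evaluate successive powers at the divisors of 102:
56^1 ≡ 56 (mod 103)
56^2 ≡ 46 (mod 103)
56^3 ≡ 1 (mod 103) ✓
Therefore the multiplicative order of 56 modulo 103 is 3.

3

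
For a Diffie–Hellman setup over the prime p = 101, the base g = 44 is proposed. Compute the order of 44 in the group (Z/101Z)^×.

20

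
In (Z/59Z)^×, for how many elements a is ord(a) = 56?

0

φ(59) = 59 − 1 = 58 = 2 · 29.
In a cyclic group of order 58, there are φ(d) elements of order d for each divisor d of 58, and zero for non-divisors.
Here 58 is not a multiple of 56, so there are no elements of order 56.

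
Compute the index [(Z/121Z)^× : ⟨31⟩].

2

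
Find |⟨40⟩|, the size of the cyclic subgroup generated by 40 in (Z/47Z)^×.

The order of 40 must divide φ(47) = 47 − 1 = 46 = 2 · 23.
Divisors of 46: 1, 2, 23, 46.
Test each divisor d:
40^1 ≡ 40 (mod 47)
40^2 ≡ 2 (mod 47)
40^23 ≡ 46 (mod 47)
40^46 ≡ 1 (mod 47) ✓
Therefore the multiplicative order of 40 modulo 47 is 46.

46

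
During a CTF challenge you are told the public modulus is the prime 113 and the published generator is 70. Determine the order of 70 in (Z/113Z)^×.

By Lagrange's theorem, ord_113(70) divides φ(113) = 113 − 1 = 112 = 2^4 · 7.
Divisors of 112: 1, 2, 4, 7, 8, 14, 16, 28, 56, 112.
Test each divisor d:
70^1 ≡ 70
70^2 ≡ 41
70^4 ≡ 99
70^7 ≡ 48
70^8 ≡ 83
70^14 ≡ 44
70^16 ≡ 109
70^28 ≡ 15
70^56 ≡ 112
70^112 ≡ 1
Hence ord(70) = 112.

112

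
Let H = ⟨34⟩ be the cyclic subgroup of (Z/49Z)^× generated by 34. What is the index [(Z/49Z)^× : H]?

Since 34 ∈ (Z/49Z)^×, its order divides φ(49) = φ(7^2) = 7·(7−1) = 42 = 2 · 3 · 7.
Divisors of 42: 1, 2, 3, 6, 7, 14, 21, 42.
Evaluate successive powers at the divisors of 42:
34^1 ≡ 34 (mod 49)
34^2 ≡ 29 (mod 49)
34^3 ≡ 6 (mod 49)
34^6 ≡ 36 (mod 49)
34^7 ≡ 48 (mod 49)
34^14 ≡ 1 (mod 49) ✓
So ord_49(34) = 14, hence |⟨34⟩| = 14.
Index = |(Z/49Z)^×| / |⟨34⟩| = 42 / 14 = 3.

3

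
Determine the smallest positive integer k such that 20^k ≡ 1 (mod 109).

Since 20 ∈ (Z/109Z)^×, its order divides φ(109) = 109 − 1 = 108 = 2^2 · 3^3.
Divisors of 108: 1, 2, 3, 4, 6, 9, 12, 18, 27, 36, 54, 108.
Compute 20^d (mod 109) for the divisors d until we hit 1:
20^1 ≡ 20
20^2 ≡ 73
20^3 ≡ 43
20^4 ≡ 97
20^6 ≡ 105
20^9 ≡ 46
20^12 ≡ 16
20^18 ≡ 45
20^27 ≡ 108
20^36 ≡ 63
20^54 ≡ 1
The smallest such exponent is 54, so the order of 20 is 54.

54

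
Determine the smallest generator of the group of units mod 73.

5

φ(73) = 73 − 1 = 72 = 2^3 · 3^2.
g is a primitive root iff g^(72/q) ≢ 1 (mod 73) for each prime q ∈ {2, 3}.
g = 2: 2^36 ≡ 1 — hits 1, so not a primitive root.
g = 3: 3^36 ≡ 1 — hits 1, so not a primitive root.
g = 4: 4^36 ≡ 1 — hits 1, so not a primitive root.
g = 5: 5^36 ≡ 72; 5^24 ≡ 8 — none is 1, so 5 is a primitive root.
Hence the least primitive root of 73 is 5.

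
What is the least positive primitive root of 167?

5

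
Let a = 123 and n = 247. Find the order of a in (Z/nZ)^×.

36

By Lagrange's theorem, ord_247(123) divides φ(247) = φ(13·19) = (13−1)·(19−1) = 12·18 = 216 = 2^3 · 3^3.
Divisors of 216: 1, 2, 3, 4, 6, 8, 9, 12, 18, 24, 27, 36, 54, 72, 108, 216.
Check 123^d mod 247 for each divisor in increasing order:
123^1 ≡ 123
123^2 ≡ 62
123^3 ≡ 216
123^4 ≡ 139
123^6 ≡ 220
123^8 ≡ 55
123^9 ≡ 96
123^12 ≡ 235
123^18 ≡ 77
123^24 ≡ 144
123^27 ≡ 229
123^36 ≡ 1
Therefore the multiplicative order of 123 modulo 247 is 36.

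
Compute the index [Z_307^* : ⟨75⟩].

1

The order of 75 must divide φ(307) = 307 − 1 = 306 = 2 · 3^2 · 17.
Divisors of 306: 1, 2, 3, 6, 9, 17, 18, 34, 51, 102, 153, 306.
Compute 75^d (mod 307) for the divisors d until we hit 1:
75^1 ≡ 75
75^2 ≡ 99
75^3 ≡ 57
75^6 ≡ 179
75^9 ≡ 72
75^17 ≡ 20
75^18 ≡ 272
75^34 ≡ 93
75^51 ≡ 18
75^102 ≡ 17
75^153 ≡ 306
75^306 ≡ 1
The order of 75 is 306, so the subgroup it generates has 306 elements.
[(Z/307Z)^× : ⟨75⟩] = 306/306 = 1.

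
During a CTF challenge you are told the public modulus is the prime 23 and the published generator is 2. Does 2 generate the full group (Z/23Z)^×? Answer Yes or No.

No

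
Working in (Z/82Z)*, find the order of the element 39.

20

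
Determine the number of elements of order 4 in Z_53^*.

2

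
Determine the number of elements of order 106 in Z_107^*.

52

φ(107) = 107 − 1 = 106 = 2 · 53.
(Z/107Z)^× is cyclic (|G| = 106); a cyclic group of order m has exactly φ(d) elements of each order d | m, and none otherwise.
106 = 2 · 53 divides 106, and φ(106) = 52.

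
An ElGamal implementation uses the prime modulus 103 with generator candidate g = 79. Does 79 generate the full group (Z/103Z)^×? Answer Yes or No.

φ(103) = 103 − 1 = 102 = 2 · 3 · 17.
An element g generates (Z/103Z)^× iff g^(102/q) ≢ 1 (mod 103) for each prime q ∈ {2, 3, 17}.
79^51 ≡ 1 (mod 103)  [q = 2: ≡ 1 ✗]
79^34 ≡ 1 (mod 103)  [q = 3: ≡ 1 ✗]
79^6 ≡ 72 (mod 103)  [q = 17: ≢ 1 ✓]
79^51 ≡ 1 shows ord(79) | 51, strictly less than φ(103); not a primitive root.

No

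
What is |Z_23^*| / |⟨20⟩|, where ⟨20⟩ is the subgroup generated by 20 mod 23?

1

ord(20) | φ(23) = 23 − 1 = 22 = 2 · 11.
Divisors of 22: 1, 2, 11, 22.
Check 20^d mod 23 for each divisor in increasing order:
20^1 ≡ 20 (mod 23)
20^2 ≡ 9 (mod 23)
20^11 ≡ 22 (mod 23)
20^22 ≡ 1 (mod 23) ✓
The order of 20 is 22, so the subgroup it generates has 22 elements.
The index is φ(23) / ord(20) = 22 / 22 = 1.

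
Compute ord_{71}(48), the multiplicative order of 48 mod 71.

Since 48 ∈ (Z/71Z)^×, its order divides φ(71) = 71 − 1 = 70 = 2 · 5 · 7.
Divisors of 70: 1, 2, 5, 7, 10, 14, 35, 70.
Check 48^d mod 71 for each divisor in increasing order:
48^1 ≡ 48
48^2 ≡ 32
48^5 ≡ 20
48^7 ≡ 1
Hence ord(48) = 7.

7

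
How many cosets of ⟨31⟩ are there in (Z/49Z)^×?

By Lagrange's theorem, ord_49(31) divides φ(49) = φ(7^2) = 7·(7−1) = 42 = 2 · 3 · 7.
Divisors of 42: 1, 2, 3, 6, 7, 14, 21, 42.
Evaluate successive powers at the divisors of 42:
31^1 ≡ 31 (mod 49)
31^2 ≡ 30 (mod 49)
31^3 ≡ 48 (mod 49)
31^6 ≡ 1 (mod 49) ✓
So ord_49(31) = 6, hence |⟨31⟩| = 6.
The index is φ(49) / ord(31) = 42 / 6 = 7.

7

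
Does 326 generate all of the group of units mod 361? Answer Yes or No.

φ(361) = φ(19^2) = 19·(19−1) = 342 = 2 · 3^2 · 19.
An element g generates (Z/361Z)^× iff g^(342/q) ≢ 1 (mod 361) for each prime q ∈ {2, 3, 19}.
326^171 ≡ 360 (mod 361)  [q = 2: ≢ 1 ✓]
326^114 ≡ 292 (mod 361)  [q = 3: ≢ 1 ✓]
326^18 ≡ 115 (mod 361)  [q = 19: ≢ 1 ✓]
All checks pass, so 326 has order 342 and is a primitive root modulo 361.

Yes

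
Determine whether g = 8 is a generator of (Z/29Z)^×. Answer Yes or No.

Yes

φ(29) = 29 − 1 = 28 = 2^2 · 7.
An element g generates (Z/29Z)^× iff g^(28/q) ≢ 1 (mod 29) for each prime q ∈ {2, 7}.
8^14 ≡ 28 (mod 29)  [q = 2: ≢ 1 ✓]
8^4 ≡ 7 (mod 29)  [q = 7: ≢ 1 ✓]
All checks pass, so 8 has order 28 and is a primitive root modulo 29.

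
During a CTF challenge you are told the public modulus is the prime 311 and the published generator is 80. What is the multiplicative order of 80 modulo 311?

155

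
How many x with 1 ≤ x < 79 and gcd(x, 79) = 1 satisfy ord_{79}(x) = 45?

φ(79) = 79 − 1 = 78 = 2 · 3 · 13.
Since (Z/79Z)^× is cyclic of order 78, the number of elements of order d is φ(d) when d | 78 and 0 otherwise.
Since 45 ∤ 78, the count is 0.

0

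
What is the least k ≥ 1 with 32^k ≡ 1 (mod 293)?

The order of 32 must divide φ(293) = 293 − 1 = 292 = 2^2 · 73.
Divisors of 292: 1, 2, 4, 73, 146, 292.
Check 32^d mod 293 for each divisor in increasing order:
32^1 ≡ 32 (mod 293)
32^2 ≡ 145 (mod 293)
32^4 ≡ 222 (mod 293)
32^73 ≡ 138 (mod 293)
32^146 ≡ 292 (mod 293)
32^292 ≡ 1 (mod 293) ✓
Hence ord(32) = 292.

292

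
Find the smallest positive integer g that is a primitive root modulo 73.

5

φ(73) = 73 − 1 = 72 = 2^3 · 3^2.
g is a primitive root iff g^(72/q) ≢ 1 (mod 73) for each prime q ∈ {2, 3}.
g = 2: 2^36 ≡ 1 — hits 1, so not a primitive root.
g = 3: 3^36 ≡ 1 — hits 1, so not a primitive root.
g = 4: 4^36 ≡ 1 — hits 1, so not a primitive root.
g = 5: 5^36 ≡ 72; 5^24 ≡ 8 — none is 1, so 5 is a primitive root.
So 5 is the smallest generator of (Z/73Z)^×.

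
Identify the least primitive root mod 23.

φ(23) = 23 − 1 = 22 = 2 · 11.
Test candidates g = 2, 3, … against the prime factors q ∈ {2, 11} of φ(23): g is a generator iff g^(22/q) ≢ 1 for every such q.
g = 2: 2^11 ≡ 1 — hits 1, so not a primitive root.
g = 3: 3^11 ≡ 1 — hits 1, so not a primitive root.
g = 4: 4^11 ≡ 1 — hits 1, so not a primitive root.
g = 5: 5^11 ≡ 22; 5^2 ≡ 2 — none is 1, so 5 is a primitive root.
So 5 is the smallest generator of (Z/23Z)^×.

5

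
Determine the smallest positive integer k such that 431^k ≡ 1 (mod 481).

36

By Lagrange's theorem, ord_481(431) divides φ(481) = φ(13·37) = (13−1)·(37−1) = 12·36 = 432 = 2^4 · 3^3.
Divisors of 432: 1, 2, 3, 4, 6, 8, 9, 12, 16, 18, 24, 27, 36, 48, 54, 72, 108, 144, 216, 432.
Evaluate successive powers at the divisors of 432:
431^1 ≡ 431 (mod 481)
431^2 ≡ 95 (mod 481)
431^3 ≡ 60 (mod 481)
431^4 ≡ 367 (mod 481)
431^6 ≡ 233 (mod 481)
431^8 ≡ 9 (mod 481)
431^9 ≡ 31 (mod 481)
431^12 ≡ 417 (mod 481)
431^16 ≡ 81 (mod 481)
431^18 ≡ 480 (mod 481)
431^24 ≡ 248 (mod 481)
431^27 ≡ 450 (mod 481)
431^36 ≡ 1 (mod 481) ✓
The smallest such exponent is 36, so the order of 431 is 36.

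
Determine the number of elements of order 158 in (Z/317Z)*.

78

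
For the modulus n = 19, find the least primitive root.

2

φ(19) = 19 − 1 = 18 = 2 · 3^2.
Test candidates g = 2, 3, … against the prime factors q ∈ {2, 3} of φ(19): g is a generator iff g^(18/q) ≢ 1 for every such q.
g = 2: 2^9 ≡ 18; 2^6 ≡ 7 — none is 1, so 2 is a primitive root.
So 2 is the smallest generator of (Z/19Z)^×.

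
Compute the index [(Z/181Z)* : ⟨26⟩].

15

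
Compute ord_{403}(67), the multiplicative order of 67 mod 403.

By Lagrange's theorem, ord_403(67) divides φ(403) = φ(13·31) = (13−1)·(31−1) = 12·30 = 360 = 2^3 · 3^2 · 5.
Divisors of 360: 1, 2, 3, 4, 5, 6, 8, 9, 10, 12, 15, 18, 20, 24, 30, 36, 40, 45, 60, 72, 90, 120, 180, 360.
Test each divisor d:
67^1 ≡ 67 (mod 403)
67^2 ≡ 56 (mod 403)
67^3 ≡ 125 (mod 403)
67^4 ≡ 315 (mod 403)
67^5 ≡ 149 (mod 403)
67^6 ≡ 311 (mod 403)
67^8 ≡ 87 (mod 403)
67^9 ≡ 187 (mod 403)
67^10 ≡ 36 (mod 403)
67^12 ≡ 1 (mod 403) ✓
So ord_403(67) = 12.

12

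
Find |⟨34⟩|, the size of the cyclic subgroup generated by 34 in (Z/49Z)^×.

14

By Lagrange's theorem, ord_49(34) divides φ(49) = φ(7^2) = 7·(7−1) = 42 = 2 · 3 · 7.
Divisors of 42: 1, 2, 3, 6, 7, 14, 21, 42.
Test each divisor d:
34^1 ≡ 34 (mod 49)
34^2 ≡ 29 (mod 49)
34^3 ≡ 6 (mod 49)
34^6 ≡ 36 (mod 49)
34^7 ≡ 48 (mod 49)
34^14 ≡ 1 (mod 49) ✓
Hence ord(34) = 14.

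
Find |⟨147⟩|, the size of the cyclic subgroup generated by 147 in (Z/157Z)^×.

39

Since 147 ∈ (Z/157Z)^×, its order divides φ(157) = 157 − 1 = 156 = 2^2 · 3 · 13.
Divisors of 156: 1, 2, 3, 4, 6, 12, 13, 26, 39, 52, 78, 156.
Compute 147^d (mod 157) for the divisors d until we hit 1:
147^1 ≡ 147 (mod 157)
147^2 ≡ 100 (mod 157)
147^3 ≡ 99 (mod 157)
147^4 ≡ 109 (mod 157)
147^6 ≡ 67 (mod 157)
147^12 ≡ 93 (mod 157)
147^13 ≡ 12 (mod 157)
147^26 ≡ 144 (mod 157)
147^39 ≡ 1 (mod 157) ✓
The smallest such exponent is 39, so the order of 147 is 39.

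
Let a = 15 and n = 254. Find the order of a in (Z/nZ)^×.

63

The order of 15 must divide φ(254) = φ(2)·φ(127) = 1·126 = 126 = 2 · 3^2 · 7.
Divisors of 126: 1, 2, 3, 6, 7, 9, 14, 18, 21, 42, 63, 126.
Check 15^d mod 254 for each divisor in increasing order:
15^1 ≡ 15 (mod 254)
15^2 ≡ 225 (mod 254)
15^3 ≡ 73 (mod 254)
15^6 ≡ 249 (mod 254)
15^7 ≡ 179 (mod 254)
15^9 ≡ 143 (mod 254)
15^14 ≡ 37 (mod 254)
15^18 ≡ 129 (mod 254)
15^21 ≡ 19 (mod 254)
15^42 ≡ 107 (mod 254)
15^63 ≡ 1 (mod 254) ✓
So ord_254(15) = 63.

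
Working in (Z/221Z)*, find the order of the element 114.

48

The order of 114 must divide φ(221) = φ(13·17) = (13−1)·(17−1) = 12·16 = 192 = 2^6 · 3.
Divisors of 192: 1, 2, 3, 4, 6, 8, 12, 16, 24, 32, 48, 64, 96, 192.
Test each divisor d:
114^1 ≡ 114 (mod 221)
114^2 ≡ 178 (mod 221)
114^3 ≡ 181 (mod 221)
114^4 ≡ 81 (mod 221)
114^6 ≡ 53 (mod 221)
114^8 ≡ 152 (mod 221)
114^12 ≡ 157 (mod 221)
114^16 ≡ 120 (mod 221)
114^24 ≡ 118 (mod 221)
114^32 ≡ 35 (mod 221)
114^48 ≡ 1 (mod 221) ✓
Therefore the multiplicative order of 114 modulo 221 is 48.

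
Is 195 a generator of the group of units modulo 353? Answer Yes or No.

Yes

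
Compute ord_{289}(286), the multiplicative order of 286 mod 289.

272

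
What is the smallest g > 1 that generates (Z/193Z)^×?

φ(193) = 193 − 1 = 192 = 2^6 · 3.
g is a primitive root iff g^(192/q) ≢ 1 (mod 193) for each prime q ∈ {2, 3}.
g = 2: 2^96 ≡ 1 — hits 1, so not a primitive root.
g = 3: 3^96 ≡ 1 — hits 1, so not a primitive root.
g = 4: 4^96 ≡ 1 — hits 1, so not a primitive root.
g = 5: 5^96 ≡ 192; 5^64 ≡ 84 — none is 1, so 5 is a primitive root.
Hence the least primitive root of 193 is 5.

5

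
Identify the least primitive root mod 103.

5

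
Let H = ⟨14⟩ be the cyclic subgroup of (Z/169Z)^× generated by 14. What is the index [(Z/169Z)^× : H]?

12

By Lagrange's theorem, ord_169(14) divides φ(169) = φ(13^2) = 13·(13−1) = 156 = 2^2 · 3 · 13.
Divisors of 156: 1, 2, 3, 4, 6, 12, 13, 26, 39, 52, 78, 156.
Check 14^d mod 169 for each divisor in increasing order:
14^1 ≡ 14 (mod 169)
14^2 ≡ 27 (mod 169)
14^3 ≡ 40 (mod 169)
14^4 ≡ 53 (mod 169)
14^6 ≡ 79 (mod 169)
14^12 ≡ 157 (mod 169)
14^13 ≡ 1 (mod 169) ✓
The order of 14 is 13, so the subgroup it generates has 13 elements.
The index is φ(169) / ord(14) = 156 / 13 = 12.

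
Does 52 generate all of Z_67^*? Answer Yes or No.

φ(67) = 67 − 1 = 66 = 2 · 3 · 11.
It suffices to check that the order of 52 is not a proper divisor of 66: compute 52^(66/q) for q ∈ {2, 3, 11}.
52^33 ≡ 66 (mod 67)  [q = 2: ≢ 1 ✓]
52^22 ≡ 1 (mod 67)  [q = 3: ≡ 1 ✗]
52^6 ≡ 22 (mod 67)  [q = 11: ≢ 1 ✓]
Since 52^22 ≡ 1, the order of 52 divides 22 < 66, so 52 is not a primitive root.

No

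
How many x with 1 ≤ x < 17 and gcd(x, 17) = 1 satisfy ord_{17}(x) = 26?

0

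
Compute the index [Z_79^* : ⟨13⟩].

ord(13) | φ(79) = 79 − 1 = 78 = 2 · 3 · 13.
Divisors of 78: 1, 2, 3, 6, 13, 26, 39, 78.
Check 13^d mod 79 for each divisor in increasing order:
13^1 ≡ 13
13^2 ≡ 11
13^3 ≡ 64
13^6 ≡ 67
13^13 ≡ 55
13^26 ≡ 23
13^39 ≡ 1
Thus |⟨13⟩| = ord(13) = 39.
The index is φ(79) / ord(13) = 78 / 39 = 2.

2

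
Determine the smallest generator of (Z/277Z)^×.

φ(277) = 277 − 1 = 276 = 2^2 · 3 · 23.
Test candidates g = 2, 3, … against the prime factors q ∈ {2, 3, 23} of φ(277): g is a generator iff g^(276/q) ≢ 1 for every such q.
g = 2: 2^138 ≡ 276; 2^92 ≡ 1 — hits 1, so not a primitive root.
g = 3: 3^138 ≡ 1 — hits 1, so not a primitive root.
g = 4: 4^138 ≡ 1 — hits 1, so not a primitive root.
g = 5: 5^138 ≡ 276; 5^92 ≡ 116; 5^12 ≡ 27 — none is 1, so 5 is a primitive root.
The smallest primitive root modulo 277 is 5.

5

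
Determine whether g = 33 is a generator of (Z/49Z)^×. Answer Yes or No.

Yes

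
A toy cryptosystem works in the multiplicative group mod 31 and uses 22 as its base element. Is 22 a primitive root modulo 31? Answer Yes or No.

Yes

φ(31) = 31 − 1 = 30 = 2 · 3 · 5.
Test 22^(30/q) mod 31 for each prime factor q of 30:
22^15 ≡ 30 (mod 31)  [q = 2: ≢ 1 ✓]
22^10 ≡ 5 (mod 31)  [q = 3: ≢ 1 ✓]
22^6 ≡ 8 (mod 31)  [q = 5: ≢ 1 ✓]
None equal 1, so ord_31(22) = 30: 22 is a primitive root.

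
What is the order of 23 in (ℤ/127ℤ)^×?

126

By Lagrange's theorem, ord_127(23) divides φ(127) = 127 − 1 = 126 = 2 · 3^2 · 7.
Divisors of 126: 1, 2, 3, 6, 7, 9, 14, 18, 21, 42, 63, 126.
Compute 23^d (mod 127) for the divisors d until we hit 1:
23^1 ≡ 23 (mod 127)
23^2 ≡ 21 (mod 127)
23^3 ≡ 102 (mod 127)
23^6 ≡ 117 (mod 127)
23^7 ≡ 24 (mod 127)
23^9 ≡ 123 (mod 127)
23^14 ≡ 68 (mod 127)
23^18 ≡ 16 (mod 127)
23^21 ≡ 108 (mod 127)
23^42 ≡ 107 (mod 127)
23^63 ≡ 126 (mod 127)
23^126 ≡ 1 (mod 127) ✓
Hence ord(23) = 126.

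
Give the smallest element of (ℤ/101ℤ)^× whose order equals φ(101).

φ(101) = 101 − 1 = 100 = 2^2 · 5^2.
Test candidates g = 2, 3, … against the prime factors q ∈ {2, 5} of φ(101): g is a generator iff g^(100/q) ≢ 1 for every such q.
g = 2: 2^50 ≡ 100; 2^20 ≡ 95 — none is 1, so 2 is a primitive root.
So 2 is the smallest generator of (Z/101Z)^×.

2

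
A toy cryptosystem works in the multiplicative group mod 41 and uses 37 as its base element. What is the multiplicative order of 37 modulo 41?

Since 37 ∈ (Z/41Z)^×, its order divides φ(41) = 41 − 1 = 40 = 2^3 · 5.
Divisors of 40: 1, 2, 4, 5, 8, 10, 20, 40.
Check 37^d mod 41 for each divisor in increasing order:
37^1 ≡ 37
37^2 ≡ 16
37^4 ≡ 10
37^5 ≡ 1
The smallest such exponent is 5, so the order of 37 is 5.

5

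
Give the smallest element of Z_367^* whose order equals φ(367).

6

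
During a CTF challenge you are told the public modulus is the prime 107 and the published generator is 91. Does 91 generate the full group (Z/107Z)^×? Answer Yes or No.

Yes

φ(107) = 107 − 1 = 106 = 2 · 53.
It suffices to check that the order of 91 is not a proper divisor of 106: compute 91^(106/q) for q ∈ {2, 53}.
91^53 ≡ 106 (mod 107)  [q = 2: ≢ 1 ✓]
91^2 ≡ 42 (mod 107)  [q = 53: ≢ 1 ✓]
None equal 1, so ord_107(91) = 106: 91 is a primitive root.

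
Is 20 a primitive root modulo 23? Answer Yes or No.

φ(23) = 23 − 1 = 22 = 2 · 11.
An element g generates (Z/23Z)^× iff g^(22/q) ≢ 1 (mod 23) for each prime q ∈ {2, 11}.
20^11 ≡ 22 (mod 23)  [q = 2: ≢ 1 ✓]
20^2 ≡ 9 (mod 23)  [q = 11: ≢ 1 ✓]
All checks pass, so 20 has order 22 and is a primitive root modulo 23.

Yes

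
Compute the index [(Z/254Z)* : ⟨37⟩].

ord(37) | φ(254) = φ(2)·φ(127) = 1·126 = 126 = 2 · 3^2 · 7.
Divisors of 126: 1, 2, 3, 6, 7, 9, 14, 18, 21, 42, 63, 126.
Test each divisor d:
37^1 ≡ 37 (mod 254)
37^2 ≡ 99 (mod 254)
37^3 ≡ 107 (mod 254)
37^6 ≡ 19 (mod 254)
37^7 ≡ 195 (mod 254)
37^9 ≡ 1 (mod 254) ✓
The order of 37 is 9, so the subgroup it generates has 9 elements.
The index is φ(254) / ord(37) = 126 / 9 = 14.

14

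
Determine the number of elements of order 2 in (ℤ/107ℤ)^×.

1

φ(107) = 107 − 1 = 106 = 2 · 53.
In a cyclic group of order 106, there are φ(d) elements of order d for each divisor d of 106, and zero for non-divisors.
2 | 106, and φ(2) = 2 − 1 = 1.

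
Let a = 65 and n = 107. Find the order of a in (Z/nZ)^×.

106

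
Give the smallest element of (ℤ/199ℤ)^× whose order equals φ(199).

3

φ(199) = 199 − 1 = 198 = 2 · 3^2 · 11.
Test candidates g = 2, 3, … against the prime factors q ∈ {2, 3, 11} of φ(199): g is a generator iff g^(198/q) ≢ 1 for every such q.
g = 2: 2^99 ≡ 1 — hits 1, so not a primitive root.
g = 3: 3^99 ≡ 198; 3^66 ≡ 106; 3^18 ≡ 125 — none is 1, so 3 is a primitive root.
The smallest primitive root modulo 199 is 3.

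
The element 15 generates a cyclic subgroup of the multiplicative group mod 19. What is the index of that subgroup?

Since 15 ∈ (Z/19Z)^×, its order divides φ(19) = 19 − 1 = 18 = 2 · 3^2.
Divisors of 18: 1, 2, 3, 6, 9, 18.
Compute 15^d (mod 19) for the divisors d until we hit 1:
15^1 ≡ 15
15^2 ≡ 16
15^3 ≡ 12
15^6 ≡ 11
15^9 ≡ 18
15^18 ≡ 1
Thus |⟨15⟩| = ord(15) = 18.
The index is φ(19) / ord(15) = 18 / 18 = 1.

1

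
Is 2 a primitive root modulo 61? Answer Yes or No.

Yes

φ(61) = 61 − 1 = 60 = 2^2 · 3 · 5.
An element g generates (Z/61Z)^× iff g^(60/q) ≢ 1 (mod 61) for each prime q ∈ {2, 3, 5}.
2^30 ≡ 60 (mod 61)  [q = 2: ≢ 1 ✓]
2^20 ≡ 47 (mod 61)  [q = 3: ≢ 1 ✓]
2^12 ≡ 9 (mod 61)  [q = 5: ≢ 1 ✓]
All checks pass, so 2 has order 60 and is a primitive root modulo 61.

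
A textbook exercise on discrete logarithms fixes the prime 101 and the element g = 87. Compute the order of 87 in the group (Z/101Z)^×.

The order of 87 must divide φ(101) = 101 − 1 = 100 = 2^2 · 5^2.
Divisors of 100: 1, 2, 4, 5, 10, 20, 25, 50, 100.
Test each divisor d:
87^1 ≡ 87 (mod 101)
87^2 ≡ 95 (mod 101)
87^4 ≡ 36 (mod 101)
87^5 ≡ 1 (mod 101) ✓
So ord_101(87) = 5.

5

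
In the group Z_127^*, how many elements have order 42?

12

φ(127) = 127 − 1 = 126 = 2 · 3^2 · 7.
In a cyclic group of order 126, there are φ(d) elements of order d for each divisor d of 126, and zero for non-divisors.
42 = 2 · 3 · 7 divides 126, and φ(42) = 12.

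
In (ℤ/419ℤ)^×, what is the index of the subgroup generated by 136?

22

The order of 136 must divide φ(419) = 419 − 1 = 418 = 2 · 11 · 19.
Divisors of 418: 1, 2, 11, 19, 22, 38, 209, 418.
Compute 136^d (mod 419) for the divisors d until we hit 1:
136^1 ≡ 136
136^2 ≡ 60
136^11 ≡ 306
136^19 ≡ 1
So ord_419(136) = 19, hence |⟨136⟩| = 19.
The index is φ(419) / ord(136) = 418 / 19 = 22.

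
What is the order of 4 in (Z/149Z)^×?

ord(4) | φ(149) = 149 − 1 = 148 = 2^2 · 37.
Divisors of 148: 1, 2, 4, 37, 74, 148.
Compute 4^d (mod 149) for the divisors d until we hit 1:
4^1 ≡ 4
4^2 ≡ 16
4^4 ≡ 107
4^37 ≡ 148
4^74 ≡ 1
So ord_149(4) = 74.

74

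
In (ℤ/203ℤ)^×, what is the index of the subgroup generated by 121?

Since 121 ∈ (Z/203Z)^×, its order divides φ(203) = φ(7·29) = (7−1)·(29−1) = 6·28 = 168 = 2^3 · 3 · 7.
Divisors of 168: 1, 2, 3, 4, 6, 7, 8, 12, 14, 21, 24, 28, 42, 56, 84, 168.
Check 121^d mod 203 for each divisor in increasing order:
121^1 ≡ 121 (mod 203)
121^2 ≡ 25 (mod 203)
121^3 ≡ 183 (mod 203)
121^4 ≡ 16 (mod 203)
121^6 ≡ 197 (mod 203)
121^7 ≡ 86 (mod 203)
121^8 ≡ 53 (mod 203)
121^12 ≡ 36 (mod 203)
121^14 ≡ 88 (mod 203)
121^21 ≡ 57 (mod 203)
121^24 ≡ 78 (mod 203)
121^28 ≡ 30 (mod 203)
121^42 ≡ 1 (mod 203) ✓
Thus |⟨121⟩| = ord(121) = 42.
Index = |(Z/203Z)^×| / |⟨121⟩| = 168 / 42 = 4.

4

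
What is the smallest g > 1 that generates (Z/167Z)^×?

φ(167) = 167 − 1 = 166 = 2 · 83.
g is a primitive root iff g^(166/q) ≢ 1 (mod 167) for each prime q ∈ {2, 83}.
g = 2: 2^83 ≡ 1 — hits 1, so not a primitive root.
g = 3: 3^83 ≡ 1 — hits 1, so not a primitive root.
g = 4: 4^83 ≡ 1 — hits 1, so not a primitive root.
g = 5: 5^83 ≡ 166; 5^2 ≡ 25 — none is 1, so 5 is a primitive root.
The smallest primitive root modulo 167 is 5.

5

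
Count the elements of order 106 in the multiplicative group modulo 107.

52

φ(107) = 107 − 1 = 106 = 2 · 53.
(Z/107Z)^× is cyclic (|G| = 106); a cyclic group of order m has exactly φ(d) elements of each order d | m, and none otherwise.
106 = 2 · 53 divides 106, and φ(106) = 52.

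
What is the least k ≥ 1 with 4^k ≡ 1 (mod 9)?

The order of 4 must divide φ(9) = φ(3^2) = 3·(3−1) = 6 = 2 · 3.
Divisors of 6: 1, 2, 3, 6.
Check 4^d mod 9 for each divisor in increasing order:
4^1 ≡ 4
4^2 ≡ 7
4^3 ≡ 1
Therefore the multiplicative order of 4 modulo 9 is 3.

3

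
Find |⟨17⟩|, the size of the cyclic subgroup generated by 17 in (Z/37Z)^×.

The order of 17 must divide φ(37) = 37 − 1 = 36 = 2^2 · 3^2.
Divisors of 36: 1, 2, 3, 4, 6, 9, 12, 18, 36.
Test each divisor d:
17^1 ≡ 17
17^2 ≡ 30
17^3 ≡ 29
17^4 ≡ 12
17^6 ≡ 27
17^9 ≡ 6
17^12 ≡ 26
17^18 ≡ 36
17^36 ≡ 1
So ord_37(17) = 36.

36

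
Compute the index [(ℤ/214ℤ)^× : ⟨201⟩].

1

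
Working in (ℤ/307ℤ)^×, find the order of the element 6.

51

By Lagrange's theorem, ord_307(6) divides φ(307) = 307 − 1 = 306 = 2 · 3^2 · 17.
Divisors of 306: 1, 2, 3, 6, 9, 17, 18, 34, 51, 102, 153, 306.
Evaluate successive powers at the divisors of 306:
6^1 ≡ 6 (mod 307)
6^2 ≡ 36 (mod 307)
6^3 ≡ 216 (mod 307)
6^6 ≡ 299 (mod 307)
6^9 ≡ 114 (mod 307)
6^17 ≡ 17 (mod 307)
6^18 ≡ 102 (mod 307)
6^34 ≡ 289 (mod 307)
6^51 ≡ 1 (mod 307) ✓
The smallest such exponent is 51, so the order of 6 is 51.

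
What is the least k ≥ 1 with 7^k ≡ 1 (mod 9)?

ord(7) | φ(9) = φ(3^2) = 3·(3−1) = 6 = 2 · 3.
Divisors of 6: 1, 2, 3, 6.
Check 7^d mod 9 for each divisor in increasing order:
7^1 ≡ 7
7^2 ≡ 4
7^3 ≡ 1
So ord_9(7) = 3.

3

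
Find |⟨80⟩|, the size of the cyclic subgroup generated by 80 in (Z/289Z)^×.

272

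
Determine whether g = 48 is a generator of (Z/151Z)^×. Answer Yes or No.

φ(151) = 151 − 1 = 150 = 2 · 3 · 5^2.
48 is a primitive root mod 151 iff 48^(φ(151)/q) ≢ 1 for every prime q | φ(151), i.e. q ∈ {2, 3, 5}.
48^75 ≡ 150 (mod 151)  [q = 2: ≢ 1 ✓]
48^50 ≡ 32 (mod 151)  [q = 3: ≢ 1 ✓]
48^30 ≡ 59 (mod 151)  [q = 5: ≢ 1 ✓]
All checks pass, so 48 has order 150 and is a primitive root modulo 151.

Yes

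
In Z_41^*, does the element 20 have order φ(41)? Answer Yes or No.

φ(41) = 41 − 1 = 40 = 2^3 · 5.
Test 20^(40/q) mod 41 for each prime factor q of 40:
20^20 ≡ 1 (mod 41)  [q = 2: ≡ 1 ✗]
20^8 ≡ 37 (mod 41)  [q = 5: ≢ 1 ✓]
20^20 ≡ 1 shows ord(20) | 20, strictly less than φ(41); not a primitive root.

No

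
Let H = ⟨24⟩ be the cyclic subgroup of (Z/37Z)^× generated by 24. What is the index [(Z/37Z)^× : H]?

ord(24) | φ(37) = 37 − 1 = 36 = 2^2 · 3^2.
Divisors of 36: 1, 2, 3, 4, 6, 9, 12, 18, 36.
Test each divisor d:
24^1 ≡ 24 (mod 37)
24^2 ≡ 21 (mod 37)
24^3 ≡ 23 (mod 37)
24^4 ≡ 34 (mod 37)
24^6 ≡ 11 (mod 37)
24^9 ≡ 31 (mod 37)
24^12 ≡ 10 (mod 37)
24^18 ≡ 36 (mod 37)
24^36 ≡ 1 (mod 37) ✓
The order of 24 is 36, so the subgroup it generates has 36 elements.
The index is φ(37) / ord(24) = 36 / 36 = 1.

1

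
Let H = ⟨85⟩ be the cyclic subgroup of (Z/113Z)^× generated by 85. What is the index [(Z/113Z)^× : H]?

8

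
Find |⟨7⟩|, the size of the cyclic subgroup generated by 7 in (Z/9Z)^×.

The order of 7 must divide φ(9) = φ(3^2) = 3·(3−1) = 6 = 2 · 3.
Divisors of 6: 1, 2, 3, 6.
Evaluate successive powers at the divisors of 6:
7^1 ≡ 7 (mod 9)
7^2 ≡ 4 (mod 9)
7^3 ≡ 1 (mod 9) ✓
Therefore the multiplicative order of 7 modulo 9 is 3.

3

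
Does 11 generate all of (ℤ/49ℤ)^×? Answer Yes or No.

No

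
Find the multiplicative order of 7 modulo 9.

3

ord(7) | φ(9) = φ(3^2) = 3·(3−1) = 6 = 2 · 3.
Divisors of 6: 1, 2, 3, 6.
Test each divisor d:
7^1 ≡ 7
7^2 ≡ 4
7^3 ≡ 1
So ord_9(7) = 3.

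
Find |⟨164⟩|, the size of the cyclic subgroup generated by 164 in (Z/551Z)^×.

Since 164 ∈ (Z/551Z)^×, its order divides φ(551) = φ(19·29) = (19−1)·(29−1) = 18·28 = 504 = 2^3 · 3^2 · 7.
Divisors of 504: 1, 2, 3, 4, 6, 7, 8, 9, 12, 14, 18, 21, 24, 28, 36, 42, 56, 63, 72, 84, 126, 168, 252, 504.
Compute 164^d (mod 551) for the divisors d until we hit 1:
164^1 ≡ 164
164^2 ≡ 448
164^3 ≡ 189
164^4 ≡ 140
164^6 ≡ 457
164^7 ≡ 12
164^8 ≡ 315
164^9 ≡ 417
164^12 ≡ 20
164^14 ≡ 144
164^18 ≡ 324
164^21 ≡ 75
164^24 ≡ 400
164^28 ≡ 349
164^36 ≡ 286
164^42 ≡ 115
164^56 ≡ 30
164^63 ≡ 360
164^72 ≡ 248
164^84 ≡ 1
Hence ord(164) = 84.

84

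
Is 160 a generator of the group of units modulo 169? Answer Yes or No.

No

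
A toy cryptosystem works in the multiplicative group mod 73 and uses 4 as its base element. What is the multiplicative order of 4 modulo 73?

Since 4 ∈ (Z/73Z)^×, its order divides φ(73) = 73 − 1 = 72 = 2^3 · 3^2.
Divisors of 72: 1, 2, 3, 4, 6, 8, 9, 12, 18, 24, 36, 72.
Compute 4^d (mod 73) for the divisors d until we hit 1:
4^1 ≡ 4 (mod 73)
4^2 ≡ 16 (mod 73)
4^3 ≡ 64 (mod 73)
4^4 ≡ 37 (mod 73)
4^6 ≡ 8 (mod 73)
4^8 ≡ 55 (mod 73)
4^9 ≡ 1 (mod 73) ✓
So ord_73(4) = 9.

9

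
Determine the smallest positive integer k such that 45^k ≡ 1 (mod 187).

16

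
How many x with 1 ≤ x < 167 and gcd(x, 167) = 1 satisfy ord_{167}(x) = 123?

0

φ(167) = 167 − 1 = 166 = 2 · 83.
(Z/167Z)^× is cyclic (|G| = 166); a cyclic group of order m has exactly φ(d) elements of each order d | m, and none otherwise.
Since 123 ∤ 166, the count is 0.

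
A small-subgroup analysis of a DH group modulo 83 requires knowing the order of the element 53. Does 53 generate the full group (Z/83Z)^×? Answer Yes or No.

Yes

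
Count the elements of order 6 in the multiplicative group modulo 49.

2

φ(49) = φ(7^2) = 7·(7−1) = 42 = 2 · 3 · 7.
In a cyclic group of order 42, there are φ(d) elements of order d for each divisor d of 42, and zero for non-divisors.
6 = 2 · 3 divides 42, and φ(6) = 2.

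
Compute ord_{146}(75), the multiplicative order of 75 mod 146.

9

By Lagrange's theorem, ord_146(75) divides φ(146) = φ(2)·φ(73) = 1·72 = 72 = 2^3 · 3^2.
Divisors of 72: 1, 2, 3, 4, 6, 8, 9, 12, 18, 24, 36, 72.
Evaluate successive powers at the divisors of 72:
75^1 ≡ 75 (mod 146)
75^2 ≡ 77 (mod 146)
75^3 ≡ 81 (mod 146)
75^4 ≡ 89 (mod 146)
75^6 ≡ 137 (mod 146)
75^8 ≡ 37 (mod 146)
75^9 ≡ 1 (mod 146) ✓
Hence ord(75) = 9.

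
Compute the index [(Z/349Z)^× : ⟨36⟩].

6

By Lagrange's theorem, ord_349(36) divides φ(349) = 349 − 1 = 348 = 2^2 · 3 · 29.
Divisors of 348: 1, 2, 3, 4, 6, 12, 29, 58, 87, 116, 174, 348.
Test each divisor d:
36^1 ≡ 36 (mod 349)
36^2 ≡ 249 (mod 349)
36^3 ≡ 239 (mod 349)
36^4 ≡ 228 (mod 349)
36^6 ≡ 234 (mod 349)
36^12 ≡ 312 (mod 349)
36^29 ≡ 348 (mod 349)
36^58 ≡ 1 (mod 349) ✓
So ord_349(36) = 58, hence |⟨36⟩| = 58.
[(Z/349Z)^× : ⟨36⟩] = 348/58 = 6.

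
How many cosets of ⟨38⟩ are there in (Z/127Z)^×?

6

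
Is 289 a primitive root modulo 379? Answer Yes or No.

φ(379) = 379 − 1 = 378 = 2 · 3^3 · 7.
289 is a primitive root mod 379 iff 289^(φ(379)/q) ≢ 1 for every prime q | φ(379), i.e. q ∈ {2, 3, 7}.
289^189 ≡ 1 (mod 379)  [q = 2: ≡ 1 ✗]
289^126 ≡ 51 (mod 379)  [q = 3: ≢ 1 ✓]
289^54 ≡ 94 (mod 379)  [q = 7: ≢ 1 ✓]
The check at q = 2 fails, so 289 generates a proper subgroup.

No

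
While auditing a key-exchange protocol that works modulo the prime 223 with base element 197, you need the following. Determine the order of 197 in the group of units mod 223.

37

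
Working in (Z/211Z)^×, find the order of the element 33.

42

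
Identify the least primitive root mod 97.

5

φ(97) = 97 − 1 = 96 = 2^5 · 3.
g is a primitive root iff g^(96/q) ≢ 1 (mod 97) for each prime q ∈ {2, 3}.
g = 2: 2^48 ≡ 1 — hits 1, so not a primitive root.
g = 3: 3^48 ≡ 1 — hits 1, so not a primitive root.
g = 4: 4^48 ≡ 1 — hits 1, so not a primitive root.
g = 5: 5^48 ≡ 96; 5^32 ≡ 35 — none is 1, so 5 is a primitive root.
Hence the least primitive root of 97 is 5.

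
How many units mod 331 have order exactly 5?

4

φ(331) = 331 − 1 = 330 = 2 · 3 · 5 · 11.
Since (Z/331Z)^× is cyclic of order 330, the number of elements of order d is φ(d) when d | 330 and 0 otherwise.
5 | 330, and φ(5) = 5 − 1 = 4.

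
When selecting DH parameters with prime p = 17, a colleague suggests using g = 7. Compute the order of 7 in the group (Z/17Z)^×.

16

Since 7 ∈ (Z/17Z)^×, its order divides φ(17) = 17 − 1 = 16 = 2^4.
Divisors of 16: 1, 2, 4, 8, 16.
Compute 7^d (mod 17) for the divisors d until we hit 1:
7^1 ≡ 7
7^2 ≡ 15
7^4 ≡ 4
7^8 ≡ 16
7^16 ≡ 1
The smallest such exponent is 16, so the order of 7 is 16.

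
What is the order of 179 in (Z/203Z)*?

The order of 179 must divide φ(203) = φ(7·29) = (7−1)·(29−1) = 6·28 = 168 = 2^3 · 3 · 7.
Divisors of 168: 1, 2, 3, 4, 6, 7, 8, 12, 14, 21, 24, 28, 42, 56, 84, 168.
Compute 179^d (mod 203) for the divisors d until we hit 1:
179^1 ≡ 179
179^2 ≡ 170
179^3 ≡ 183
179^4 ≡ 74
179^6 ≡ 197
179^7 ≡ 144
179^8 ≡ 198
179^12 ≡ 36
179^14 ≡ 30
179^21 ≡ 57
179^24 ≡ 78
179^28 ≡ 88
179^42 ≡ 1
The smallest such exponent is 42, so the order of 179 is 42.

42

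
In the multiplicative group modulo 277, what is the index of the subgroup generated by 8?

3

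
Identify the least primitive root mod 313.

φ(313) = 313 − 1 = 312 = 2^3 · 3 · 13.
g is a primitive root iff g^(312/q) ≢ 1 (mod 313) for each prime q ∈ {2, 3, 13}.
g = 2: 2^156 ≡ 1 — hits 1, so not a primitive root.
g = 3: 3^156 ≡ 1 — hits 1, so not a primitive root.
g = 4: 4^156 ≡ 1 — hits 1, so not a primitive root.
g = 5: 5^156 ≡ 312; 5^104 ≡ 1 — hits 1, so not a primitive root.
g = 6: 6^156 ≡ 1 — hits 1, so not a primitive root.
g = 7: 7^156 ≡ 312; 7^104 ≡ 1 — hits 1, so not a primitive root.
g = 8: 8^156 ≡ 1 — hits 1, so not a primitive root.
g = 9: 9^156 ≡ 1 — hits 1, so not a primitive root.
g = 10: 10^156 ≡ 312; 10^104 ≡ 214; 10^24 ≡ 103 — none is 1, so 10 is a primitive root.
The smallest primitive root modulo 313 is 10.

10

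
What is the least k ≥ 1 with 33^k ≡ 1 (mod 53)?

52

By Lagrange's theorem, ord_53(33) divides φ(53) = 53 − 1 = 52 = 2^2 · 13.
Divisors of 52: 1, 2, 4, 13, 26, 52.
Test each divisor d:
33^1 ≡ 33
33^2 ≡ 29
33^4 ≡ 46
33^13 ≡ 23
33^26 ≡ 52
33^52 ≡ 1
The smallest such exponent is 52, so the order of 33 is 52.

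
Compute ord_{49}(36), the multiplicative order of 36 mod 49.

7

ord(36) | φ(49) = φ(7^2) = 7·(7−1) = 42 = 2 · 3 · 7.
Divisors of 42: 1, 2, 3, 6, 7, 14, 21, 42.
Test each divisor d:
36^1 ≡ 36
36^2 ≡ 22
36^3 ≡ 8
36^6 ≡ 15
36^7 ≡ 1
Hence ord(36) = 7.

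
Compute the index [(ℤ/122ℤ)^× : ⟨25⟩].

The order of 25 must divide φ(122) = φ(2)·φ(61) = 1·60 = 60 = 2^2 · 3 · 5.
Divisors of 60: 1, 2, 3, 4, 5, 6, 10, 12, 15, 20, 30, 60.
Compute 25^d (mod 122) for the divisors d until we hit 1:
25^1 ≡ 25 (mod 122)
25^2 ≡ 15 (mod 122)
25^3 ≡ 9 (mod 122)
25^4 ≡ 103 (mod 122)
25^5 ≡ 13 (mod 122)
25^6 ≡ 81 (mod 122)
25^10 ≡ 47 (mod 122)
25^12 ≡ 95 (mod 122)
25^15 ≡ 1 (mod 122) ✓
Thus |⟨25⟩| = ord(25) = 15.
[(Z/122Z)^× : ⟨25⟩] = 60/15 = 4.

4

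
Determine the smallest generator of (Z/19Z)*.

φ(19) = 19 − 1 = 18 = 2 · 3^2.
Test candidates g = 2, 3, … against the prime factors q ∈ {2, 3} of φ(19): g is a generator iff g^(18/q) ≢ 1 for every such q.
g = 2: 2^9 ≡ 18; 2^6 ≡ 7 — none is 1, so 2 is a primitive root.
Hence the least primitive root of 19 is 2.

2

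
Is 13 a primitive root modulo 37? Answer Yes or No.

Yes

φ(37) = 37 − 1 = 36 = 2^2 · 3^2.
An element g generates (Z/37Z)^× iff g^(36/q) ≢ 1 (mod 37) for each prime q ∈ {2, 3}.
13^18 ≡ 36 (mod 37)  [q = 2: ≢ 1 ✓]
13^12 ≡ 10 (mod 37)  [q = 3: ≢ 1 ✓]
All checks pass, so 13 has order 36 and is a primitive root modulo 37.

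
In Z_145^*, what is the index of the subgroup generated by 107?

The order of 107 must divide φ(145) = φ(5·29) = (5−1)·(29−1) = 4·28 = 112 = 2^4 · 7.
Divisors of 112: 1, 2, 4, 7, 8, 14, 16, 28, 56, 112.
Evaluate successive powers at the divisors of 112:
107^1 ≡ 107
107^2 ≡ 139
107^4 ≡ 36
107^7 ≡ 88
107^8 ≡ 136
107^14 ≡ 59
107^16 ≡ 81
107^28 ≡ 1
So ord_145(107) = 28, hence |⟨107⟩| = 28.
Index = |(Z/145Z)^×| / |⟨107⟩| = 112 / 28 = 4.

4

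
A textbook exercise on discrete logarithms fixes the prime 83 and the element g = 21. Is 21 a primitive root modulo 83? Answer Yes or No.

No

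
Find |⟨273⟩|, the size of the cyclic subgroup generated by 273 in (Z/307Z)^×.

17

By Lagrange's theorem, ord_307(273) divides φ(307) = 307 − 1 = 306 = 2 · 3^2 · 17.
Divisors of 306: 1, 2, 3, 6, 9, 17, 18, 34, 51, 102, 153, 306.
Test each divisor d:
273^1 ≡ 273
273^2 ≡ 235
273^3 ≡ 299
273^6 ≡ 64
273^9 ≡ 102
273^17 ≡ 1
So ord_307(273) = 17.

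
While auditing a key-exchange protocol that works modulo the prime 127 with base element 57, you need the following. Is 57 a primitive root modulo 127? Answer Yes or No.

Yes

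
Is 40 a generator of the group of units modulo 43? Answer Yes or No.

No

φ(43) = 43 − 1 = 42 = 2 · 3 · 7.
An element g generates (Z/43Z)^× iff g^(42/q) ≢ 1 (mod 43) for each prime q ∈ {2, 3, 7}.
40^21 ≡ 1 (mod 43)  [q = 2: ≡ 1 ✗]
40^14 ≡ 36 (mod 43)  [q = 3: ≢ 1 ✓]
40^6 ≡ 41 (mod 43)  [q = 7: ≢ 1 ✓]
40^21 ≡ 1 shows ord(40) | 21, strictly less than φ(43); not a primitive root.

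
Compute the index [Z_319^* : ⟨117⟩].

28

Since 117 ∈ (Z/319Z)^×, its order divides φ(319) = φ(11·29) = (11−1)·(29−1) = 10·28 = 280 = 2^3 · 5 · 7.
Divisors of 280: 1, 2, 4, 5, 7, 8, 10, 14, 20, 28, 35, 40, 56, 70, 140, 280.
Evaluate successive powers at the divisors of 280:
117^1 ≡ 117 (mod 319)
117^2 ≡ 291 (mod 319)
117^4 ≡ 146 (mod 319)
117^5 ≡ 175 (mod 319)
117^7 ≡ 204 (mod 319)
117^8 ≡ 262 (mod 319)
117^10 ≡ 1 (mod 319) ✓
The order of 117 is 10, so the subgroup it generates has 10 elements.
The index is φ(319) / ord(117) = 280 / 10 = 28.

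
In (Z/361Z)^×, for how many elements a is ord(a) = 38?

φ(361) = φ(19^2) = 19·(19−1) = 342 = 2 · 3^2 · 19.
Since (Z/361Z)^× is cyclic of order 342, the number of elements of order d is φ(d) when d | 342 and 0 otherwise.
38 = 2 · 19 divides 342, and φ(38) = 18.

18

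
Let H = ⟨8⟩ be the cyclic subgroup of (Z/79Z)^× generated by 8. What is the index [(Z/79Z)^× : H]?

6

By Lagrange's theorem, ord_79(8) divides φ(79) = 79 − 1 = 78 = 2 · 3 · 13.
Divisors of 78: 1, 2, 3, 6, 13, 26, 39, 78.
Test each divisor d:
8^1 ≡ 8 (mod 79)
8^2 ≡ 64 (mod 79)
8^3 ≡ 38 (mod 79)
8^6 ≡ 22 (mod 79)
8^13 ≡ 1 (mod 79) ✓
So ord_79(8) = 13, hence |⟨8⟩| = 13.
[(Z/79Z)^× : ⟨8⟩] = 78/13 = 6.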